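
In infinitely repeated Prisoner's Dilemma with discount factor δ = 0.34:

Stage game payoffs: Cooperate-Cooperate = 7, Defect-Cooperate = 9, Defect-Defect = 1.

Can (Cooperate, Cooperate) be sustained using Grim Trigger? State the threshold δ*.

δ* = 0.25; since δ = 0.34 ≥ 0.25, cooperation can be sustained

Work:
For Grim Trigger:
Cooperate forever: 7/(1-δ)
Defect then punished: 9 + 1·δ/(1-δ)
Need: 7/(1-δ) ≥ 9 + 1·δ/(1-δ)
Solving: δ ≥ (T-R)/(T-P) = (9-7)/(9-1) = 0.25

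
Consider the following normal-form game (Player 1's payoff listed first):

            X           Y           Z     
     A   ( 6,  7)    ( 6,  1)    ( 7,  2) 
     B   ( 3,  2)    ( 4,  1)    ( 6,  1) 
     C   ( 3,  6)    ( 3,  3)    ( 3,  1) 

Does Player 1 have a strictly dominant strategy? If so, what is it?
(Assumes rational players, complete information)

Yes, Player 1's strictly dominant strategy is A

Work:
A strategy strictly dominates another if it gives a strictly higher payoff against every opponent action. Compare each pair of P1's strategies column-by-column:
  A vs B: [6 vs 3, 6 vs 4, 7 vs 6] → A strictly dominates B
  A vs C: [6 vs 3, 6 vs 3, 7 vs 3] → A strictly dominates C
  B vs A: [3 vs 6, 4 vs 6, 6 vs 7] → B does not strictly dominate A (column X: 3 ≤ 6)
  B vs C: [3 vs 3, 4 vs 3, 6 vs 3] → B does not strictly dominate C (column X: 3 ≤ 3)
  C vs A: [3 vs 6, 3 vs 6, 3 vs 7] → C does not strictly dominate A (column X: 3 ≤ 6)
  C vs B: [3 vs 3, 3 vs 4, 3 vs 6] → C does not strictly dominate B (column X: 3 ≤ 3)
A strictly dominates every other strategy → strictly dominant.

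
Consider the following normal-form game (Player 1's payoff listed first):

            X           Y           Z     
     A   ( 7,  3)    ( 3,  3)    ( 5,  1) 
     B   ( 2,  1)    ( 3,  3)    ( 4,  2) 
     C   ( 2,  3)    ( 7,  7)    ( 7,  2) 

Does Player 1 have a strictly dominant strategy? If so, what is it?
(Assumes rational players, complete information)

No strictly dominant strategy exists for Player 1

Work:
A strategy strictly dominates another if it gives a strictly higher payoff against every opponent action. Compare each pair of P1's strategies column-by-column:
  A vs B: [7 vs 2, 3 vs 3, 5 vs 4] → A does not strictly dominate B (column Y: 3 ≤ 3)
  A vs C: [7 vs 2, 3 vs 7, 5 vs 7] → A does not strictly dominate C (column Y: 3 ≤ 7)
  B vs A: [2 vs 7, 3 vs 3, 4 vs 5] → B does not strictly dominate A (column X: 2 ≤ 7)
  B vs C: [2 vs 2, 3 vs 7, 4 vs 7] → B does not strictly dominate C (column X: 2 ≤ 2)
  C vs A: [2 vs 7, 7 vs 3, 7 vs 5] → C does not strictly dominate A (column X: 2 ≤ 7)
  C vs B: [2 vs 2, 7 vs 3, 7 vs 4] → C does not strictly dominate B (column X: 2 ≤ 2)
No single strategy strictly dominates all others → no strictly dominant strategy.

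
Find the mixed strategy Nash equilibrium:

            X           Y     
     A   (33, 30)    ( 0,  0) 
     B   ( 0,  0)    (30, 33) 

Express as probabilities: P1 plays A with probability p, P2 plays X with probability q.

p = 0.5238, q = 0.4762

Work:
Find probabilities that make opponent indifferent:
P2 chooses q to make P1 indifferent between A and B
P1 chooses p to make P2 indifferent between X and Y
Mixed NE: P1 plays (A: 0.5238, B: 0.4762), P2 plays (X: 0.4762, Y: 0.5238)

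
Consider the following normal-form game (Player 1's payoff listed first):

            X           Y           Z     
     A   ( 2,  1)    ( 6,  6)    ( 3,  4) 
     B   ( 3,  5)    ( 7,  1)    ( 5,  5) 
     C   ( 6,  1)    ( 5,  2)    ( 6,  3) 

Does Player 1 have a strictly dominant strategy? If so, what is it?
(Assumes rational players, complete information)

No strictly dominant strategy exists for Player 1

Work:
A strategy strictly dominates another if it gives a strictly higher payoff against every opponent action. Compare each pair of P1's strategies column-by-column:
  A vs B: [2 vs 3, 6 vs 7, 3 vs 5] → A does not strictly dominate B (column X: 2 ≤ 3)
  A vs C: [2 vs 6, 6 vs 5, 3 vs 6] → A does not strictly dominate C (column X: 2 ≤ 6)
  B vs A: [3 vs 2, 7 vs 6, 5 vs 3] → B strictly dominates A
  B vs C: [3 vs 6, 7 vs 5, 5 vs 6] → B does not strictly dominate C (column X: 3 ≤ 6)
  C vs A: [6 vs 2, 5 vs 6, 6 vs 3] → C does not strictly dominate A (column Y: 5 ≤ 6)
  C vs B: [6 vs 3, 5 vs 7, 6 vs 5] → C does not strictly dominate B (column Y: 5 ≤ 7)
No single strategy strictly dominates all others → no strictly dominant strategy.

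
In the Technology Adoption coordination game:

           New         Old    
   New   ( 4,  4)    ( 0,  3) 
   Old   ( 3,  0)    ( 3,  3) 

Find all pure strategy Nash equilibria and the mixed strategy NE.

Pure NE: (New, New) and (Old, Old); Mixed NE: p = 0.75, q = 0.75

Work:
Check pure NE:
(New, New): (4, 4) - no unilateral deviation beneficial
(Old, Old): (3, 3) - no unilateral deviation beneficial
Mixed NE: P1 plays New with p = 0.75, P2 plays New with q = 0.75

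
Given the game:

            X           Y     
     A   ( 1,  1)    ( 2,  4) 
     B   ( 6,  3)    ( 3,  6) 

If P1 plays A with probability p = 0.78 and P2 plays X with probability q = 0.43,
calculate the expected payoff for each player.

E[P1] = 2.1684, E[P2] = 3.15

Work:
E[P1] = p·q·π₁(A,X) + p·(1-q)·π₁(A,Y) + (1-p)·q·π₁(B,X) + (1-p)·(1-q)·π₁(B,Y)
= 0.78·0.43·1 + 0.78·0.57·2 + 0.22·0.43·6 + 0.22·0.57·3
= 2.1684

E[P2] = 3.15 (similar calculation)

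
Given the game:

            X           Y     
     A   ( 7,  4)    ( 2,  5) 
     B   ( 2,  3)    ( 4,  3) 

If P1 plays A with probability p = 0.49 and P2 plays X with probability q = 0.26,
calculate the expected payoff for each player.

E[P1] = 3.3918, E[P2] = 3.8526

Work:
E[P1] = p·q·π₁(A,X) + p·(1-q)·π₁(A,Y) + (1-p)·q·π₁(B,X) + (1-p)·(1-q)·π₁(B,Y)
= 0.49·0.26·7 + 0.49·0.74·2 + 0.51·0.26·2 + 0.51·0.74·4
= 3.3918

E[P2] = 3.8526 (similar calculation)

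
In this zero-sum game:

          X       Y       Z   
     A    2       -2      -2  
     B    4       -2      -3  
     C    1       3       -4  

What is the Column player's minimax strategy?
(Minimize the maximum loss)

Column should play Z, value = -2

Work:
Column player minimizes Row's maximum payoff:
Column X: max payoff to Row = 4
Column Y: max payoff to Row = 3
Column Z: max payoff to Row = -2
Minimum is -2, achieved by column Z.
Minimax strategy: Z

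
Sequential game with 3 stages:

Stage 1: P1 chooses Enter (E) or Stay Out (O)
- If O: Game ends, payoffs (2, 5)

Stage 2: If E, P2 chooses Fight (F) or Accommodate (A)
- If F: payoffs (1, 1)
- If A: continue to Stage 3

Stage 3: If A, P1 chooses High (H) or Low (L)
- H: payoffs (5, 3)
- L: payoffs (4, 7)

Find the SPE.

SPE: (E, A, H); Outcome (5, 3)

Work:
Stage 3: P1 chooses H (5 vs 4)
Stage 2: P2: F->1, A->3 (anticipating H). Choose A
Stage 1: P1: O->2, E->5 (anticipating A, H). Choose E
SPE path: E -> A -> H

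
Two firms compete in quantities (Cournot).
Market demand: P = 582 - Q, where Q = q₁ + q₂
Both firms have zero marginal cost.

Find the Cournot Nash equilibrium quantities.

q₁* = q₂* = 194.0; P* = 194.0

Work:
Profit: π_i = P·q_i = (a - q_i - q_j)·q_i
FOC: ∂π_i/∂q_i = a - 2q_i - q_j = 0
Reaction function: q_i = (582 - q_j)/2
Symmetry: q* = 582/3 = 194.0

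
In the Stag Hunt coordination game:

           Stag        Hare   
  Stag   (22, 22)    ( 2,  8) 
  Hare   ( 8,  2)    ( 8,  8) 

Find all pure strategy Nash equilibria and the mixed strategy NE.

Pure NE: (Stag, Stag) and (Hare, Hare); Mixed NE: p = 0.3, q = 0.3

Work:
Check pure NE:
(Stag, Stag): (22, 22) - no unilateral deviation beneficial
(Hare, Hare): (8, 8) - no unilateral deviation beneficial
Mixed NE: P1 plays Stag with p = 0.3, P2 plays Stag with q = 0.3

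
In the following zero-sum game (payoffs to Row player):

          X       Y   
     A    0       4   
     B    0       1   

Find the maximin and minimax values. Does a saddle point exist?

Maximin = 0, Minimax = 0, Saddle: True

Work:
Row minimums: [0, 0] → maximin = 0
Column maximums: [0, 4] → minimax = 0
Saddle point exists! Game value = 0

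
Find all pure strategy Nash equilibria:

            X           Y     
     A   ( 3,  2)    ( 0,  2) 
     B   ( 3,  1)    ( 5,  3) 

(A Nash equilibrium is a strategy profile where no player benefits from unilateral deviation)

Nash equilibrium: (A, X), (B, Y)

Work:
Best responses:
  P1 vs X: payoffs [3, 3] → best response A/B (payoff 3)
  P1 vs Y: payoffs [0, 5] → best response B (payoff 5)
  P2 vs A: payoffs [2, 2] → best response X/Y (payoff 2)
  P2 vs B: payoffs [1, 3] → best response Y (payoff 3)
Mutual best responses: (A,X), (B,Y) → Nash equilibria.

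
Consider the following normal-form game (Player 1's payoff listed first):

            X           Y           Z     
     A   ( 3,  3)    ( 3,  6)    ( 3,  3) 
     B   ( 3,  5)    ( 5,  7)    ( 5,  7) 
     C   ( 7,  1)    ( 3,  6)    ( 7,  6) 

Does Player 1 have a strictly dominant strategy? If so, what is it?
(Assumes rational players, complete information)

No strictly dominant strategy exists for Player 1

Work:
A strategy strictly dominates another if it gives a strictly higher payoff against every opponent action. Compare each pair of P1's strategies column-by-column:
  A vs B: [3 vs 3, 3 vs 5, 3 vs 5] → A does not strictly dominate B (column X: 3 ≤ 3)
  A vs C: [3 vs 7, 3 vs 3, 3 vs 7] → A does not strictly dominate C (column X: 3 ≤ 7)
  B vs A: [3 vs 3, 5 vs 3, 5 vs 3] → B does not strictly dominate A (column X: 3 ≤ 3)
  B vs C: [3 vs 7, 5 vs 3, 5 vs 7] → B does not strictly dominate C (column X: 3 ≤ 7)
  C vs A: [7 vs 3, 3 vs 3, 7 vs 3] → C does not strictly dominate A (column Y: 3 ≤ 3)
  C vs B: [7 vs 3, 3 vs 5, 7 vs 5] → C does not strictly dominate B (column Y: 3 ≤ 5)
No single strategy strictly dominates all others → no strictly dominant strategy.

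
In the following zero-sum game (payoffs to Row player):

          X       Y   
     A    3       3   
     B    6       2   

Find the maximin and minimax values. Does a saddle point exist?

Maximin = 3, Minimax = 3, Saddle: True

Work:
Row minimums: [3, 2] → maximin = 3
Column maximums: [6, 3] → minimax = 3
Saddle point exists! Game value = 3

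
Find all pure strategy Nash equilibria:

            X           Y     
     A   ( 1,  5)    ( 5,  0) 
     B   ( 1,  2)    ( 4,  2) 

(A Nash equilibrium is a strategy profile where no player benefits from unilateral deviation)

Nash equilibrium: (A, X), (B, X)

Work:
Best responses:
  P1 vs X: payoffs [1, 1] → best response A/B (payoff 1)
  P1 vs Y: payoffs [5, 4] → best response A (payoff 5)
  P2 vs A: payoffs [5, 0] → best response X (payoff 5)
  P2 vs B: payoffs [2, 2] → best response X/Y (payoff 2)
Mutual best responses: (A,X), (B,X) → Nash equilibria.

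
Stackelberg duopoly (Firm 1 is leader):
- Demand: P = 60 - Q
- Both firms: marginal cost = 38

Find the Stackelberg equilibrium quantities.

q₁* (leader) = 11.0, q₂* (follower) = 5.5

Work:
Follower's reaction: q₂ = (a - c - q₁)/2
Leader substitutes: π₁ = q₁·(a - q₁ - (a-c-q₁)/2 - c)
FOC: q₁* = (60 - 38)/2 = 11.00
Then: q₂* = (60 - 38 - 11.0)/2 = 5.50
Leader has first-mover advantage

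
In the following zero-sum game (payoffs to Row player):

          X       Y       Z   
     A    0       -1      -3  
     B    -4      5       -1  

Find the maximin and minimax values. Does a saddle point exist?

Maximin = -3, Minimax = -1, Saddle: False

Work:
Row minimums: [-3, -4] → maximin = -3
Column maximums: [0, 5, -1] → minimax = -1
No saddle point (maximin ≠ minimax). Mixed strategy needed.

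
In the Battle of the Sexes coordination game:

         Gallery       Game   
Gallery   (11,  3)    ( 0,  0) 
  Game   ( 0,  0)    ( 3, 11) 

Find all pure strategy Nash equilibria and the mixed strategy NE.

Pure NE: (Gallery, Gallery) and (Game, Game); Mixed NE: p = 0.7857, q = 0.2143

Work:
Check pure NE:
(Gallery, Gallery): (11, 3) - no unilateral deviation beneficial
(Game, Game): (3, 11) - no unilateral deviation beneficial
Mixed NE: P1 plays Gallery with p = 0.7857, P2 plays Gallery with q = 0.2143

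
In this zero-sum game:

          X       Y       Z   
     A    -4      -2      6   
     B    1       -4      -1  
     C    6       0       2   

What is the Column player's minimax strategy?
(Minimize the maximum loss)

Column should play Y, value = 0

Work:
Column player minimizes Row's maximum payoff:
Column X: max payoff to Row = 6
Column Y: max payoff to Row = 0
Column Z: max payoff to Row = 6
Minimum is 0, achieved by column Y.
Minimax strategy: Y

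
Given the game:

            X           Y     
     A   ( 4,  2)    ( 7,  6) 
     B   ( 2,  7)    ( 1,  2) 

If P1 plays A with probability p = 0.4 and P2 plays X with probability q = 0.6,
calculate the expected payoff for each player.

E[P1] = 3.04, E[P2] = 4.44

Work:
E[P1] = p·q·π₁(A,X) + p·(1-q)·π₁(A,Y) + (1-p)·q·π₁(B,X) + (1-p)·(1-q)·π₁(B,Y)
= 0.4·0.6·4 + 0.4·0.4·7 + 0.6·0.6·2 + 0.6·0.4·1
= 3.04

E[P2] = 4.44 (similar calculation)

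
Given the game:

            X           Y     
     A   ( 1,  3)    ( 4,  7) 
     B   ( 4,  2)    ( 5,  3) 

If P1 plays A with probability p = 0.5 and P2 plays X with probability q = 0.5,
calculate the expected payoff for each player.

E[P1] = 3.5, E[P2] = 3.75

Work:
E[P1] = p·q·π₁(A,X) + p·(1-q)·π₁(A,Y) + (1-p)·q·π₁(B,X) + (1-p)·(1-q)·π₁(B,Y)
= 0.5·0.5·1 + 0.5·0.5·4 + 0.5·0.5·4 + 0.5·0.5·5
= 3.5

E[P2] = 3.75 (similar calculation)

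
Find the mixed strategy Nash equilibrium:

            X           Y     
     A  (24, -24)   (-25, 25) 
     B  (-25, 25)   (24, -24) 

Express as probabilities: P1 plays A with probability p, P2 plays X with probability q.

p = 0.5, q = 0.5

Work:
Find probabilities that make opponent indifferent:
P2 chooses q to make P1 indifferent between A and B
P1 chooses p to make P2 indifferent between X and Y
Mixed NE: P1 plays (A: 0.5, B: 0.5), P2 plays (X: 0.5, Y: 0.5)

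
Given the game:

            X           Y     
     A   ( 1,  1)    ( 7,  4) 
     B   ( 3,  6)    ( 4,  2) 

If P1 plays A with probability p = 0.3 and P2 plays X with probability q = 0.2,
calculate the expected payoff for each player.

E[P1] = 4.4, E[P2] = 2.98

Work:
E[P1] = p·q·π₁(A,X) + p·(1-q)·π₁(A,Y) + (1-p)·q·π₁(B,X) + (1-p)·(1-q)·π₁(B,Y)
= 0.3·0.2·1 + 0.3·0.8·7 + 0.7·0.2·3 + 0.7·0.8·4
= 4.4

E[P2] = 2.98 (similar calculation)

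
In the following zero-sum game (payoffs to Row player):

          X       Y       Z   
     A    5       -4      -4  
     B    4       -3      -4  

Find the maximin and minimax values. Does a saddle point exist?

Maximin = -4, Minimax = -4, Saddle: True

Work:
Row minimums: [-4, -4] → maximin = -4
Column maximums: [5, -3, -4] → minimax = -4
Saddle point exists! Game value = -4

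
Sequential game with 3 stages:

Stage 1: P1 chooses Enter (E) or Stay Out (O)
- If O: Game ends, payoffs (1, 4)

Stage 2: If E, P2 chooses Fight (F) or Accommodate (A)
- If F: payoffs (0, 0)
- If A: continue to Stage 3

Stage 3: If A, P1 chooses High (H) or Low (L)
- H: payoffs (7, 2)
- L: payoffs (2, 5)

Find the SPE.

SPE: (E, A, H); Outcome (7, 2)

Work:
Stage 3: P1 chooses H (7 vs 2)
Stage 2: P2: F->0, A->2 (anticipating H). Choose A
Stage 1: P1: O->1, E->7 (anticipating A, H). Choose E
SPE path: E -> A -> H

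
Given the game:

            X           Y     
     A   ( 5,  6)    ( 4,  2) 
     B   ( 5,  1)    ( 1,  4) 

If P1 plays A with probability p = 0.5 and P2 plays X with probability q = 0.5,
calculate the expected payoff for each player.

E[P1] = 3.75, E[P2] = 3.25

Work:
E[P1] = p·q·π₁(A,X) + p·(1-q)·π₁(A,Y) + (1-p)·q·π₁(B,X) + (1-p)·(1-q)·π₁(B,Y)
= 0.5·0.5·5 + 0.5·0.5·4 + 0.5·0.5·5 + 0.5·0.5·1
= 3.75

E[P2] = 3.25 (similar calculation)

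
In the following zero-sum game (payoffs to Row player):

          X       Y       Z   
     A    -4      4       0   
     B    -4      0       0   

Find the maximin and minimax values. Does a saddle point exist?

Maximin = -4, Minimax = -4, Saddle: True

Work:
Row minimums: [-4, -4] → maximin = -4
Column maximums: [-4, 4, 0] → minimax = -4
Saddle point exists! Game value = -4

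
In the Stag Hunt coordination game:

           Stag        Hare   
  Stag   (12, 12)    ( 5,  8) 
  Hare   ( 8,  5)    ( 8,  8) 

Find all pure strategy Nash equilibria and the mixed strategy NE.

Pure NE: (Stag, Stag) and (Hare, Hare); Mixed NE: p = 0.4286, q = 0.4286

Work:
Check pure NE:
(Stag, Stag): (12, 12) - no unilateral deviation beneficial
(Hare, Hare): (8, 8) - no unilateral deviation beneficial
Mixed NE: P1 plays Stag with p = 0.4286, P2 plays Stag with q = 0.4286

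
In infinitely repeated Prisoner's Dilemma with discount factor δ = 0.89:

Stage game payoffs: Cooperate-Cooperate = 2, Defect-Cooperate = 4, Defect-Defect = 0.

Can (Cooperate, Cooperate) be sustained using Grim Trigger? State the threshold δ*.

δ* = 0.5; since δ = 0.89 ≥ 0.5, cooperation can be sustained

Work:
For Grim Trigger:
Cooperate forever: 2/(1-δ)
Defect then punished: 4 + 0·δ/(1-δ)
Need: 2/(1-δ) ≥ 4 + 0·δ/(1-δ)
Solving: δ ≥ (T-R)/(T-P) = (4-2)/(4-0) = 0.5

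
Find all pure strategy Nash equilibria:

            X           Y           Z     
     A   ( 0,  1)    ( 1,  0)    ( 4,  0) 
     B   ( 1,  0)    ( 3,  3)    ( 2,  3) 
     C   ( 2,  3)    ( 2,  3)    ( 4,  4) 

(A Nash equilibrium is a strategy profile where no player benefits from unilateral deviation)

Nash equilibrium: (B, Y), (C, Z)

Work:
Best responses:
  P1 vs X: payoffs [0, 1, 2] → best response C (payoff 2)
  P1 vs Y: payoffs [1, 3, 2] → best response B (payoff 3)
  P1 vs Z: payoffs [4, 2, 4] → best response A/C (payoff 4)
  P2 vs A: payoffs [1, 0, 0] → best response X (payoff 1)
  P2 vs B: payoffs [0, 3, 3] → best response Y/Z (payoff 3)
  P2 vs C: payoffs [3, 3, 4] → best response Z (payoff 4)
Mutual best responses: (B,Y), (C,Z) → Nash equilibria.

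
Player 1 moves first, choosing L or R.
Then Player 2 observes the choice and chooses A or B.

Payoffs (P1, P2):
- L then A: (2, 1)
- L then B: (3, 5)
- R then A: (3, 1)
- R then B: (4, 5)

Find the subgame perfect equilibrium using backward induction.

P1 plays R, P2 plays B after L and B after R; Payoff (4, 5)

Work:
Backward induction:
After L: P2 chooses B → P1 gets 3
After R: P2 chooses B → P1 gets 4
P1 chooses R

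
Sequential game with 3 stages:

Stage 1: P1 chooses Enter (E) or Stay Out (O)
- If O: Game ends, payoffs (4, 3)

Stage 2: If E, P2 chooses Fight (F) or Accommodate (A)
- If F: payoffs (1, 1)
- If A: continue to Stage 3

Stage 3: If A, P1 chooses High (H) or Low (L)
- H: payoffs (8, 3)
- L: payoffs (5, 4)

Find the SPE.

SPE: (E, A, H); Outcome (8, 3)

Work:
Stage 3: P1 chooses H (8 vs 5)
Stage 2: P2: F->1, A->3 (anticipating H). Choose A
Stage 1: P1: O->4, E->8 (anticipating A, H). Choose E
SPE path: E -> A -> H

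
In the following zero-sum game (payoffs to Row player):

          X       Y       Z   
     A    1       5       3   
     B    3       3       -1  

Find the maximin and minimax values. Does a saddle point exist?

Maximin = 1, Minimax = 3, Saddle: False

Work:
Row minimums: [1, -1] → maximin = 1
Column maximums: [3, 5, 3] → minimax = 3
No saddle point (maximin ≠ minimax). Mixed strategy needed.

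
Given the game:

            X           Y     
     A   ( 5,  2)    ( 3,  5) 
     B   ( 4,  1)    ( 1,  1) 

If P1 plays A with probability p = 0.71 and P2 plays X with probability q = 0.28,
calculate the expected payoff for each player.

E[P1] = 3.0612, E[P2] = 3.2436

Work:
E[P1] = p·q·π₁(A,X) + p·(1-q)·π₁(A,Y) + (1-p)·q·π₁(B,X) + (1-p)·(1-q)·π₁(B,Y)
= 0.71·0.28·5 + 0.71·0.72·3 + 0.29·0.28·4 + 0.29·0.72·1
= 3.0612

E[P2] = 3.2436 (similar calculation)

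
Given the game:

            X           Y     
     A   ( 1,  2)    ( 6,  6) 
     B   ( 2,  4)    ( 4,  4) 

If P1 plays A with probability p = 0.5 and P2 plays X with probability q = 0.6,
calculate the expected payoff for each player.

E[P1] = 2.9, E[P2] = 3.8

Work:
E[P1] = p·q·π₁(A,X) + p·(1-q)·π₁(A,Y) + (1-p)·q·π₁(B,X) + (1-p)·(1-q)·π₁(B,Y)
= 0.5·0.6·1 + 0.5·0.4·6 + 0.5·0.6·2 + 0.5·0.4·4
= 2.9

E[P2] = 3.8 (similar calculation)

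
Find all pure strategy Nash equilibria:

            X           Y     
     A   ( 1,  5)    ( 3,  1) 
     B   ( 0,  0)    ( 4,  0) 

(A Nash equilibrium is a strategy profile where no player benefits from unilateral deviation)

Nash equilibrium: (A, X), (B, Y)

Work:
Best responses:
  P1 vs X: payoffs [1, 0] → best response A (payoff 1)
  P1 vs Y: payoffs [3, 4] → best response B (payoff 4)
  P2 vs A: payoffs [5, 1] → best response X (payoff 5)
  P2 vs B: payoffs [0, 0] → best response X/Y (payoff 0)
Mutual best responses: (A,X), (B,Y) → Nash equilibria.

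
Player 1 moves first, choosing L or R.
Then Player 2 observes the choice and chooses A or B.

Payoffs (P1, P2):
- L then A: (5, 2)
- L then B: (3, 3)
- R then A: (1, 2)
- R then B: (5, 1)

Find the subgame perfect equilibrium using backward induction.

P1 plays L, P2 plays B after L and A after R; Payoff (3, 3)

Work:
Backward induction:
After L: P2 chooses B → P1 gets 3
After R: P2 chooses A → P1 gets 1
P1 chooses L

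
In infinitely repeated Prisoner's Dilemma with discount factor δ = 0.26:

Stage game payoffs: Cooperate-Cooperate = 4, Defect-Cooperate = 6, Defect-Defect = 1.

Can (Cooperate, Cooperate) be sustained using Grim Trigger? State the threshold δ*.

δ* = 0.4; since δ = 0.26 < 0.4, cooperation cannot be sustained

Work:
For Grim Trigger:
Cooperate forever: 4/(1-δ)
Defect then punished: 6 + 1·δ/(1-δ)
Need: 4/(1-δ) ≥ 6 + 1·δ/(1-δ)
Solving: δ ≥ (T-R)/(T-P) = (6-4)/(6-1) = 0.4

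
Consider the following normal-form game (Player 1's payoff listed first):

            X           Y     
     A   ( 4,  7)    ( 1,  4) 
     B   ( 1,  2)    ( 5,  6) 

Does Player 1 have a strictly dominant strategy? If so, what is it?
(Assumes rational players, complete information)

No strictly dominant strategy exists for Player 1

Work:
A strategy strictly dominates another if it gives a strictly higher payoff against every opponent action. Compare each pair of P1's strategies column-by-column:
  A vs B: [4 vs 1, 1 vs 5] → A does not strictly dominate B (column Y: 1 ≤ 5)
  B vs A: [1 vs 4, 5 vs 1] → B does not strictly dominate A (column X: 1 ≤ 4)
No single strategy strictly dominates all others → no strictly dominant strategy.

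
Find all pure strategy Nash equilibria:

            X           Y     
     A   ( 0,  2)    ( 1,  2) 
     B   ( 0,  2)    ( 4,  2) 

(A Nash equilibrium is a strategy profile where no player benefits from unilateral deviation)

Nash equilibrium: (A, X), (B, X), (B, Y)

Work:
Best responses:
  P1 vs X: payoffs [0, 0] → best response A/B (payoff 0)
  P1 vs Y: payoffs [1, 4] → best response B (payoff 4)
  P2 vs A: payoffs [2, 2] → best response X/Y (payoff 2)
  P2 vs B: payoffs [2, 2] → best response X/Y (payoff 2)
Mutual best responses: (A,X), (B,X), (B,Y) → Nash equilibria.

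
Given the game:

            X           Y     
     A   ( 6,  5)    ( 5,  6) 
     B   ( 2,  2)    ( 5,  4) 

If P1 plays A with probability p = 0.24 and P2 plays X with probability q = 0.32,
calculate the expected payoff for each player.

E[P1] = 4.3472, E[P2] = 3.9168

Work:
E[P1] = p·q·π₁(A,X) + p·(1-q)·π₁(A,Y) + (1-p)·q·π₁(B,X) + (1-p)·(1-q)·π₁(B,Y)
= 0.24·0.32·6 + 0.24·0.68·5 + 0.76·0.32·2 + 0.76·0.68·5
= 4.3472

E[P2] = 3.9168 (similar calculation)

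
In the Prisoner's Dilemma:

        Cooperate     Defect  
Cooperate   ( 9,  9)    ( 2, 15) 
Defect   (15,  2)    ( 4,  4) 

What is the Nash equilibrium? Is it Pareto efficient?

(Defect, Defect) is NE; not Pareto efficient

Work:
Defect dominates Cooperate for both players:
If P2 cooperates: Defect (15) > Cooperate (9)
If P2 defects: Defect (4) > Cooperate (2)
NE: (Defect, Defect) with payoff (4, 4)
But (Cooperate, Cooperate) = (9, 9) Pareto dominates (4, 4)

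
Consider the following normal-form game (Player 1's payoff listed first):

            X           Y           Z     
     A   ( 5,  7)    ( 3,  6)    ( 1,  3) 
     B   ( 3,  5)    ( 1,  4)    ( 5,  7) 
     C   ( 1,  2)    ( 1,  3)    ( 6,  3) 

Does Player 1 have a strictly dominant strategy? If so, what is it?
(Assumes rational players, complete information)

No strictly dominant strategy exists for Player 1

Work:
A strategy strictly dominates another if it gives a strictly higher payoff against every opponent action. Compare each pair of P1's strategies column-by-column:
  A vs B: [5 vs 3, 3 vs 1, 1 vs 5] → A does not strictly dominate B (column Z: 1 ≤ 5)
  A vs C: [5 vs 1, 3 vs 1, 1 vs 6] → A does not strictly dominate C (column Z: 1 ≤ 6)
  B vs A: [3 vs 5, 1 vs 3, 5 vs 1] → B does not strictly dominate A (column X: 3 ≤ 5)
  B vs C: [3 vs 1, 1 vs 1, 5 vs 6] → B does not strictly dominate C (column Y: 1 ≤ 1)
  C vs A: [1 vs 5, 1 vs 3, 6 vs 1] → C does not strictly dominate A (column X: 1 ≤ 5)
  C vs B: [1 vs 3, 1 vs 1, 6 vs 5] → C does not strictly dominate B (column X: 1 ≤ 3)
No single strategy strictly dominates all others → no strictly dominant strategy.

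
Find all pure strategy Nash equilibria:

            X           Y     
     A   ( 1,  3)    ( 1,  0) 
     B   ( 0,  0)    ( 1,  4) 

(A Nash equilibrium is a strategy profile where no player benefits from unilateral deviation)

Nash equilibrium: (A, X), (B, Y)

Work:
Best responses:
  P1 vs X: payoffs [1, 0] → best response A (payoff 1)
  P1 vs Y: payoffs [1, 1] → best response A/B (payoff 1)
  P2 vs A: payoffs [3, 0] → best response X (payoff 3)
  P2 vs B: payoffs [0, 4] → best response Y (payoff 4)
Mutual best responses: (A,X), (B,Y) → Nash equilibria.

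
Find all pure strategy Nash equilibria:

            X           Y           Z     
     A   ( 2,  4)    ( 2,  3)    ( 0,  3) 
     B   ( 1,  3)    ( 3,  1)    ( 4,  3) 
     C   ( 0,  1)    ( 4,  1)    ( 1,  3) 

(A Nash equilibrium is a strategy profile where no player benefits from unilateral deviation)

Nash equilibrium: (A, X), (B, Z)

Work:
Best responses:
  P1 vs X: payoffs [2, 1, 0] → best response A (payoff 2)
  P1 vs Y: payoffs [2, 3, 4] → best response C (payoff 4)
  P1 vs Z: payoffs [0, 4, 1] → best response B (payoff 4)
  P2 vs A: payoffs [4, 3, 3] → best response X (payoff 4)
  P2 vs B: payoffs [3, 1, 3] → best response X/Z (payoff 3)
  P2 vs C: payoffs [1, 1, 3] → best response Z (payoff 3)
Mutual best responses: (A,X), (B,Z) → Nash equilibria.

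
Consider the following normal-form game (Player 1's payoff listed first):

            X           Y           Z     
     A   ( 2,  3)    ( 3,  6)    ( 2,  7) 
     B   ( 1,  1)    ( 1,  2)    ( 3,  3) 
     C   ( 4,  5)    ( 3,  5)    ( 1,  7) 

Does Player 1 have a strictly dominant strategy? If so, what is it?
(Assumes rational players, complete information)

No strictly dominant strategy exists for Player 1

Work:
A strategy strictly dominates another if it gives a strictly higher payoff against every opponent action. Compare each pair of P1's strategies column-by-column:
  A vs B: [2 vs 1, 3 vs 1, 2 vs 3] → A does not strictly dominate B (column Z: 2 ≤ 3)
  A vs C: [2 vs 4, 3 vs 3, 2 vs 1] → A does not strictly dominate C (column X: 2 ≤ 4)
  B vs A: [1 vs 2, 1 vs 3, 3 vs 2] → B does not strictly dominate A (column X: 1 ≤ 2)
  B vs C: [1 vs 4, 1 vs 3, 3 vs 1] → B does not strictly dominate C (column X: 1 ≤ 4)
  C vs A: [4 vs 2, 3 vs 3, 1 vs 2] → C does not strictly dominate A (column Y: 3 ≤ 3)
  C vs B: [4 vs 1, 3 vs 1, 1 vs 3] → C does not strictly dominate B (column Z: 1 ≤ 3)
No single strategy strictly dominates all others → no strictly dominant strategy.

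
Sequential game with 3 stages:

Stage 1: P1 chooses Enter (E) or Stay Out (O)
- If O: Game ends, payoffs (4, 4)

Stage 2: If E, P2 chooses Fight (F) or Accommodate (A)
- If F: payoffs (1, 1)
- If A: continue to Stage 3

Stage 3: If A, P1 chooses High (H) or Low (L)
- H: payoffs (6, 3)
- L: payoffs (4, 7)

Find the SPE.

SPE: (E, A, H); Outcome (6, 3)

Work:
Stage 3: P1 chooses H (6 vs 4)
Stage 2: P2: F->1, A->3 (anticipating H). Choose A
Stage 1: P1: O->4, E->6 (anticipating A, H). Choose E
SPE path: E -> A -> H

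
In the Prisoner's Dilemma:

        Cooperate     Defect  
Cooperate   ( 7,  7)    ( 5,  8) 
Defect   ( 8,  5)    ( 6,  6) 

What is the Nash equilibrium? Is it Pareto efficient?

(Defect, Defect) is NE; not Pareto efficient

Work:
Defect dominates Cooperate for both players:
If P2 cooperates: Defect (8) > Cooperate (7)
If P2 defects: Defect (6) > Cooperate (5)
NE: (Defect, Defect) with payoff (6, 6)
But (Cooperate, Cooperate) = (7, 7) Pareto dominates (6, 6)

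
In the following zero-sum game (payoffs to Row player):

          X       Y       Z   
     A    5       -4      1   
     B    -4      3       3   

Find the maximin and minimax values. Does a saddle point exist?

Maximin = -4, Minimax = 3, Saddle: False

Work:
Row minimums: [-4, -4] → maximin = -4
Column maximums: [5, 3, 3] → minimax = 3
No saddle point (maximin ≠ minimax). Mixed strategy needed.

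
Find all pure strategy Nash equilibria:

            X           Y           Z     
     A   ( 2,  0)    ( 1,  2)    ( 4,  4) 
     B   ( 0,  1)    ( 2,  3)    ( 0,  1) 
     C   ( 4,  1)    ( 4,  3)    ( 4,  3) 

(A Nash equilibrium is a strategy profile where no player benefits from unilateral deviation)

Nash equilibrium: (A, Z), (C, Y), (C, Z)

Work:
Best responses:
  P1 vs X: payoffs [2, 0, 4] → best response C (payoff 4)
  P1 vs Y: payoffs [1, 2, 4] → best response C (payoff 4)
  P1 vs Z: payoffs [4, 0, 4] → best response A/C (payoff 4)
  P2 vs A: payoffs [0, 2, 4] → best response Z (payoff 4)
  P2 vs B: payoffs [1, 3, 1] → best response Y (payoff 3)
  P2 vs C: payoffs [1, 3, 3] → best response Y/Z (payoff 3)
Mutual best responses: (A,Z), (C,Y), (C,Z) → Nash equilibria.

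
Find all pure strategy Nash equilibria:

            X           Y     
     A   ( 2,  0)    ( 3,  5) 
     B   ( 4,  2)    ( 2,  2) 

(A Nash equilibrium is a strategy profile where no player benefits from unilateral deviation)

Nash equilibrium: (A, Y), (B, X)

Work:
Best responses:
  P1 vs X: payoffs [2, 4] → best response B (payoff 4)
  P1 vs Y: payoffs [3, 2] → best response A (payoff 3)
  P2 vs A: payoffs [0, 5] → best response Y (payoff 5)
  P2 vs B: payoffs [2, 2] → best response X/Y (payoff 2)
Mutual best responses: (A,Y), (B,X) → Nash equilibria.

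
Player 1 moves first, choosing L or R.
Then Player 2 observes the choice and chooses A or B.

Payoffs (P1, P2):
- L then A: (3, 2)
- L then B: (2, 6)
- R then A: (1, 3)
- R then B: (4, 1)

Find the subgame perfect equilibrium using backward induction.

P1 plays L, P2 plays B after L and A after R; Payoff (2, 6)

Work:
Backward induction:
After L: P2 chooses B → P1 gets 2
After R: P2 chooses A → P1 gets 1
P1 chooses L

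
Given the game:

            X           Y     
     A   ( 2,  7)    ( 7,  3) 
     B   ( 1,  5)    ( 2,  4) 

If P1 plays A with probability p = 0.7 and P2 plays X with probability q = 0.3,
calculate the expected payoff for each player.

E[P1] = 4.36, E[P2] = 4.23

Work:
E[P1] = p·q·π₁(A,X) + p·(1-q)·π₁(A,Y) + (1-p)·q·π₁(B,X) + (1-p)·(1-q)·π₁(B,Y)
= 0.7·0.3·2 + 0.7·0.7·7 + 0.3·0.3·1 + 0.3·0.7·2
= 4.36

E[P2] = 4.23 (similar calculation)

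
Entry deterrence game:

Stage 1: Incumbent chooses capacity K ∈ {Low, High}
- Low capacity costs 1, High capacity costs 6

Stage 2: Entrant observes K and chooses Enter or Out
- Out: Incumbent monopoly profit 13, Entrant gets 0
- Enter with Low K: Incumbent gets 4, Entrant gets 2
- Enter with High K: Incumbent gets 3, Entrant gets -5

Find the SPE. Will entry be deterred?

SPE: (High, Enter|Low, Out|High); Entry deterred. Incumbent net profit = 7

Work:
After Low K: Entrant enters (2 > 0)
After High K: Entrant stays out (-5 < 0)
Incumbent: Low → 4−1=3, High → 13−6=7
Incumbent chooses High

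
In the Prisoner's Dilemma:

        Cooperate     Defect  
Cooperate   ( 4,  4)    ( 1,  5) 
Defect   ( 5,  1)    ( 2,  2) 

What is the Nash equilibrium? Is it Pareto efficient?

(Defect, Defect) is NE; not Pareto efficient

Work:
Defect dominates Cooperate for both players:
If P2 cooperates: Defect (5) > Cooperate (4)
If P2 defects: Defect (2) > Cooperate (1)
NE: (Defect, Defect) with payoff (2, 2)
But (Cooperate, Cooperate) = (4, 4) Pareto dominates (2, 2)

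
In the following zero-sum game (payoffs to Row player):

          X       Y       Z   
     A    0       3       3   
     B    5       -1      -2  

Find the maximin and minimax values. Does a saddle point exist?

Maximin = 0, Minimax = 3, Saddle: False

Work:
Row minimums: [0, -2] → maximin = 0
Column maximums: [5, 3, 3] → minimax = 3
No saddle point (maximin ≠ minimax). Mixed strategy needed.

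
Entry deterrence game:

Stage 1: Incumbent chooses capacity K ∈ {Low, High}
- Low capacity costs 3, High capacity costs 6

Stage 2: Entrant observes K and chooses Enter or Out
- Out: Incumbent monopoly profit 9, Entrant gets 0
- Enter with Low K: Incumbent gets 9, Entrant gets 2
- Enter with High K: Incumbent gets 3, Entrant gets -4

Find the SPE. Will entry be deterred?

SPE: (Low, Enter|Low, Out|High); Entry not deterred. Incumbent net profit = 6, Entrant gets 2

Work:
After Low K: Entrant enters (2 > 0)
After High K: Entrant stays out (-4 < 0)
Incumbent: Low → 9−3=6, High → 9−6=3
Incumbent chooses Low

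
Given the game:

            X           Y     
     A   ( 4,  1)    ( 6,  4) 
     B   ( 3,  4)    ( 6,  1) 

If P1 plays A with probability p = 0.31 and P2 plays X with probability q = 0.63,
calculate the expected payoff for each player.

E[P1] = 4.3053, E[P2] = 2.6482

Work:
E[P1] = p·q·π₁(A,X) + p·(1-q)·π₁(A,Y) + (1-p)·q·π₁(B,X) + (1-p)·(1-q)·π₁(B,Y)
= 0.31·0.63·4 + 0.31·0.37·6 + 0.69·0.63·3 + 0.69·0.37·6
= 4.3053

E[P2] = 2.6482 (similar calculation)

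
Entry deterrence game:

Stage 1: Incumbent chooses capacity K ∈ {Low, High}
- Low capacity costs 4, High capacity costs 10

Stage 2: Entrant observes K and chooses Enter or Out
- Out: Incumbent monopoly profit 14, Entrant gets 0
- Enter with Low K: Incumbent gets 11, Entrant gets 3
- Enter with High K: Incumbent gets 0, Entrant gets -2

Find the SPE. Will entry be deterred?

SPE: (Low, Enter|Low, Out|High); Entry not deterred. Incumbent net profit = 7, Entrant gets 3

Work:
After Low K: Entrant enters (3 > 0)
After High K: Entrant stays out (-2 < 0)
Incumbent: Low → 11−4=7, High → 14−10=4
Incumbent chooses Low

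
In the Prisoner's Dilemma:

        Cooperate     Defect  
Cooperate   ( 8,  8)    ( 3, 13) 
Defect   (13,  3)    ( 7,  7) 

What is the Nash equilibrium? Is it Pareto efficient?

(Defect, Defect) is NE; not Pareto efficient

Work:
Defect dominates Cooperate for both players:
If P2 cooperates: Defect (13) > Cooperate (8)
If P2 defects: Defect (7) > Cooperate (3)
NE: (Defect, Defect) with payoff (7, 7)
But (Cooperate, Cooperate) = (8, 8) Pareto dominates (7, 7)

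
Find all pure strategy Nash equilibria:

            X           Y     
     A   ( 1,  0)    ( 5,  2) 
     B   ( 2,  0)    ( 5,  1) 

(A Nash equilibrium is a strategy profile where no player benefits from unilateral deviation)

Nash equilibrium: (A, Y), (B, Y)

Work:
Best responses:
  P1 vs X: payoffs [1, 2] → best response B (payoff 2)
  P1 vs Y: payoffs [5, 5] → best response A/B (payoff 5)
  P2 vs A: payoffs [0, 2] → best response Y (payoff 2)
  P2 vs B: payoffs [0, 1] → best response Y (payoff 1)
Mutual best responses: (A,Y), (B,Y) → Nash equilibria.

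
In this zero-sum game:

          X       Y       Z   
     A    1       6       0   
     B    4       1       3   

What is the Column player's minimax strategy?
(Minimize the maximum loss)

Column should play Z, value = 3

Work:
Column player minimizes Row's maximum payoff:
Column X: max payoff to Row = 4
Column Y: max payoff to Row = 6
Column Z: max payoff to Row = 3
Minimum is 3, achieved by column Z.
Minimax strategy: Z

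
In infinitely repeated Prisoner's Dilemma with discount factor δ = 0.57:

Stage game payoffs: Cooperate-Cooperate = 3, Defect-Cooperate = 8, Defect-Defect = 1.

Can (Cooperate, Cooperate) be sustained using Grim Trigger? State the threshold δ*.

δ* = 0.7143; since δ = 0.57 < 0.7143, cooperation cannot be sustained

Work:
For Grim Trigger:
Cooperate forever: 3/(1-δ)
Defect then punished: 8 + 1·δ/(1-δ)
Need: 3/(1-δ) ≥ 8 + 1·δ/(1-δ)
Solving: δ ≥ (T-R)/(T-P) = (8-3)/(8-1) = 0.7143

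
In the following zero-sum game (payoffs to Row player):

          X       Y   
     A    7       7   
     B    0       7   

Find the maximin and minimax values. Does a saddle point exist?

Maximin = 7, Minimax = 7, Saddle: True

Work:
Row minimums: [7, 0] → maximin = 7
Column maximums: [7, 7] → minimax = 7
Saddle point exists! Game value = 7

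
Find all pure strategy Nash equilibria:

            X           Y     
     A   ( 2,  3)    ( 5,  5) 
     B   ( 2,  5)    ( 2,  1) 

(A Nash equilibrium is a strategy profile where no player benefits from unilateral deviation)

Nash equilibrium: (A, Y), (B, X)

Work:
Best responses:
  P1 vs X: payoffs [2, 2] → best response A/B (payoff 2)
  P1 vs Y: payoffs [5, 2] → best response A (payoff 5)
  P2 vs A: payoffs [3, 5] → best response Y (payoff 5)
  P2 vs B: payoffs [5, 1] → best response X (payoff 5)
Mutual best responses: (A,Y), (B,X) → Nash equilibria.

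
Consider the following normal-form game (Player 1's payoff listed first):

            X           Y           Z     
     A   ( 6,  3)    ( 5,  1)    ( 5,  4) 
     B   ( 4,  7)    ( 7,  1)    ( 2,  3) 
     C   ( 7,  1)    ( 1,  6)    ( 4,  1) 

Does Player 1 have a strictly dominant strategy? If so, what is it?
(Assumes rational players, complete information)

No strictly dominant strategy exists for Player 1

Work:
A strategy strictly dominates another if it gives a strictly higher payoff against every opponent action. Compare each pair of P1's strategies column-by-column:
  A vs B: [6 vs 4, 5 vs 7, 5 vs 2] → A does not strictly dominate B (column Y: 5 ≤ 7)
  A vs C: [6 vs 7, 5 vs 1, 5 vs 4] → A does not strictly dominate C (column X: 6 ≤ 7)
  B vs A: [4 vs 6, 7 vs 5, 2 vs 5] → B does not strictly dominate A (column X: 4 ≤ 6)
  B vs C: [4 vs 7, 7 vs 1, 2 vs 4] → B does not strictly dominate C (column X: 4 ≤ 7)
  C vs A: [7 vs 6, 1 vs 5, 4 vs 5] → C does not strictly dominate A (column Y: 1 ≤ 5)
  C vs B: [7 vs 4, 1 vs 7, 4 vs 2] → C does not strictly dominate B (column Y: 1 ≤ 7)
No single strategy strictly dominates all others → no strictly dominant strategy.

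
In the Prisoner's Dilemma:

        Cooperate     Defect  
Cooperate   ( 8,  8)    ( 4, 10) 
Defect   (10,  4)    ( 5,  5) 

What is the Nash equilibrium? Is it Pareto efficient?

(Defect, Defect) is NE; not Pareto efficient

Work:
Defect dominates Cooperate for both players:
If P2 cooperates: Defect (10) > Cooperate (8)
If P2 defects: Defect (5) > Cooperate (4)
NE: (Defect, Defect) with payoff (5, 5)
But (Cooperate, Cooperate) = (8, 8) Pareto dominates (5, 5)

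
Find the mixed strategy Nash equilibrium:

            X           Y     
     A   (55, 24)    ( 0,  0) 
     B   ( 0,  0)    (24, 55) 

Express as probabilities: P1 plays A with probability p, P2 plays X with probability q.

p = 0.6962, q = 0.3038

Work:
Find probabilities that make opponent indifferent:
P2 chooses q to make P1 indifferent between A and B
P1 chooses p to make P2 indifferent between X and Y
Mixed NE: P1 plays (A: 0.6962, B: 0.3038), P2 plays (X: 0.3038, Y: 0.6962)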